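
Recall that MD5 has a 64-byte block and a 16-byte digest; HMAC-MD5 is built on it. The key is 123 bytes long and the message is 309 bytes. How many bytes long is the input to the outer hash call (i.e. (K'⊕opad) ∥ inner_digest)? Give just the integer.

Key is 123 > 64 bytes, so it is hashed to 16 bytes then zero-padded to 64: |K'| = 64.
Outer input = (K'⊕opad) ∥ H(inner) → 64 + 16 = 80 bytes.

80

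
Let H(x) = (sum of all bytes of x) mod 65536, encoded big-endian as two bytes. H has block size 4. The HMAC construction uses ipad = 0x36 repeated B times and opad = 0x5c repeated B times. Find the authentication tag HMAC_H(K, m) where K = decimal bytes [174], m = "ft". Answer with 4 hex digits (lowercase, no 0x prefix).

Key decimal bytes [174] = ae is 1 byte ≤ B = 4; zero-pad to 4 bytes: K' = ae 00 00 00.
K' ⊕ ipad = 98 36 36 36.  K' ⊕ opad = f2 5c 5c 5c.
Inner input = (K'⊕ipad) ∥ m = 98 36 36 36 ∥ 66 74.
Inner hash: sum = 152+54+54+54+102+116 = 532 → 02 14.
Outer input = (K'⊕opad) ∥ inner = f2 5c 5c 5c ∥ 02 14.
Outer hash (tag): sum = 242+92+92+92+2+20 = 540 → 02 1c.

021c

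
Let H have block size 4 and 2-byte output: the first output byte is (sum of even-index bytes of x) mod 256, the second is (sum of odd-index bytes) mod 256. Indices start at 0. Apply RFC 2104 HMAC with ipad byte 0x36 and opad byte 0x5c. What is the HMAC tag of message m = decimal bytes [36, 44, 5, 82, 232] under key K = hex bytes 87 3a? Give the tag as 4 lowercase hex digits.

2f82

Key hex bytes 87 3a is 2 bytes ≤ B = 4; zero-pad to 4 bytes: K' = 87 3a 00 00.
K' ⊕ ipad = b1 0c 36 36.  K' ⊕ opad = db 66 5c 5c.
Inner input = (K'⊕ipad) ∥ m = b1 0c 36 36 ∥ 24 2c 05 52 e8.
Inner hash: even-index sum = 504 mod 256 = 248; odd-index sum = 192 mod 256 = 192 → f8 c0.
Outer input = (K'⊕opad) ∥ inner = db 66 5c 5c ∥ f8 c0.
Outer hash (tag): even-index sum = 559 mod 256 = 47; odd-index sum = 386 mod 256 = 130 → 2f 82.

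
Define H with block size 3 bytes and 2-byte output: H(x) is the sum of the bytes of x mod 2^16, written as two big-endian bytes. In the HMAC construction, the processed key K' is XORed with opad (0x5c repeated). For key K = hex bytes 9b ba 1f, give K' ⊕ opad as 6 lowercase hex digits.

c7e643

Key hex bytes 9b ba 1f is exactly B = 3 bytes: K' = 9b ba 1f.
XOR each byte with 0x5c: 9b⊕5c=c7, ba⊕5c=e6, 1f⊕5c=43.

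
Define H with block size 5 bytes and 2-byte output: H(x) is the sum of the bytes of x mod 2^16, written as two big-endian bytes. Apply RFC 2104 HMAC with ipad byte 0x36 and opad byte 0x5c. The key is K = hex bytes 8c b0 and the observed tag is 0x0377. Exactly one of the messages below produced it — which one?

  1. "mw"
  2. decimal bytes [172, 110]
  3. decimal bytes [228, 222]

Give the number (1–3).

3

Key hex bytes 8c b0 is 2 bytes ≤ B = 5; zero-pad to 5 bytes: K' = 8c b0 00 00 00.
K' ⊕ ipad = ba 86 36 36 36; K' ⊕ opad = d0 ec 5c 5c 5c.
m1: inner = H(ba 86 36 36 36 6d 77) = 02 c6; tag = H(d0 ec 5c 5c 5c 02 c6) = 0398
m2: inner = H(ba 86 36 36 36 ac 6e) = 02 fc; tag = H(d0 ec 5c 5c 5c 02 fc) = 03ce
m3: inner = H(ba 86 36 36 36 e4 de) = 03 a4; tag = H(d0 ec 5c 5c 5c 03 a4) = 0377 ← matches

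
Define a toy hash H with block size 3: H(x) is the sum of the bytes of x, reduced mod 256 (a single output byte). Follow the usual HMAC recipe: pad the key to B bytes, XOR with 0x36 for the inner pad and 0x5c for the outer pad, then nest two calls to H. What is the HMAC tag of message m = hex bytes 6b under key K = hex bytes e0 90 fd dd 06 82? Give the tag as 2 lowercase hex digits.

01

Key hex bytes e0 90 fd dd 06 82 is 6 bytes > B = 3, so hash it first: H(key) = d2, then zero-pad to 3 bytes: K' = d2 00 00.
K' ⊕ ipad = e4 36 36.  K' ⊕ opad = 8e 5c 5c.
Inner input = (K'⊕ipad) ∥ m = e4 36 36 ∥ 6b.
Inner hash: sum = 228+54+54+107 = 443; mod 256 = 187 → bb.
Outer input = (K'⊕opad) ∥ inner = 8e 5c 5c ∥ bb.
Outer hash (tag): sum = 142+92+92+187 = 513; mod 256 = 1 → 01.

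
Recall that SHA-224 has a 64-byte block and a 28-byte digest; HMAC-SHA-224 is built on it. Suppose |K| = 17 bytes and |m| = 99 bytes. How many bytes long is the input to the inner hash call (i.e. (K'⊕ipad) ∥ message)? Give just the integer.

163

Key is 17 ≤ 64 bytes, zero-padded: |K'| = 64.
Inner input = (K'⊕ipad) ∥ m → 64 + 99 = 163 bytes.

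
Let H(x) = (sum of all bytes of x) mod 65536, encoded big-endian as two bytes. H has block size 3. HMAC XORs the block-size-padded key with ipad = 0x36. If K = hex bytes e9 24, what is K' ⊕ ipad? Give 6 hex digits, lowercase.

df1236

Key hex bytes e9 24 is 2 bytes ≤ B = 3; zero-pad to 3 bytes: K' = e9 24 00.
XOR each byte with 0x36: e9⊕36=df, 24⊕36=12, 00⊕36=36.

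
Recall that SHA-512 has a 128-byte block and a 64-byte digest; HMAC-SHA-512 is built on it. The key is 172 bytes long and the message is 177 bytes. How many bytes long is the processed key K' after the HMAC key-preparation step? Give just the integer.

Key is 172 > 128 bytes, so it is hashed to 64 bytes then zero-padded to 128: |K'| = 128.

128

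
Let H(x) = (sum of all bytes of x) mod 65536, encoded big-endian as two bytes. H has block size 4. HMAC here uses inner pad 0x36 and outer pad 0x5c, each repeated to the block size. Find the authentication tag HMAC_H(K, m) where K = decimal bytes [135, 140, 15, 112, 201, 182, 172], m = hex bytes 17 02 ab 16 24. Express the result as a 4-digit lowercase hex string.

0224

Key decimal bytes [135, 140, 15, 112, 201, 182, 172] = 87 8c 0f 70 c9 b6 ac is 7 bytes > B = 4, so hash it first: H(key) = 03 bd, then zero-pad to 4 bytes: K' = 03 bd 00 00.
K' ⊕ ipad = 35 8b 36 36.  K' ⊕ opad = 5f e1 5c 5c.
Inner input = (K'⊕ipad) ∥ m = 35 8b 36 36 ∥ 17 02 ab 16 24.
Inner hash: sum = 53+139+54+54+23+2+171+22+36 = 554 → 02 2a.
Outer input = (K'⊕opad) ∥ inner = 5f e1 5c 5c ∥ 02 2a.
Outer hash (tag): sum = 95+225+92+92+2+42 = 548 → 02 24.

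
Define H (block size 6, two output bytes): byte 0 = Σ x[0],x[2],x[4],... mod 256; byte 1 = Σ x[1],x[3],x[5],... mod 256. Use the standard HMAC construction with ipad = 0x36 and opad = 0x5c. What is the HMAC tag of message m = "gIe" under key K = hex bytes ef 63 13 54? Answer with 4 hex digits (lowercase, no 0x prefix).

5ed9

Key hex bytes ef 63 13 54 is 4 bytes ≤ B = 6; zero-pad to 6 bytes: K' = ef 63 13 54 00 00.
K' ⊕ ipad = d9 55 25 62 36 36.  K' ⊕ opad = b3 3f 4f 08 5c 5c.
Inner input = (K'⊕ipad) ∥ m = d9 55 25 62 36 36 ∥ 67 49 65.
Inner hash: even-index sum = 512 mod 256 = 0; odd-index sum = 310 mod 256 = 54 → 00 36.
Outer input = (K'⊕opad) ∥ inner = b3 3f 4f 08 5c 5c ∥ 00 36.
Outer hash (tag): even-index sum = 350 mod 256 = 94; odd-index sum = 217 mod 256 = 217 → 5e d9.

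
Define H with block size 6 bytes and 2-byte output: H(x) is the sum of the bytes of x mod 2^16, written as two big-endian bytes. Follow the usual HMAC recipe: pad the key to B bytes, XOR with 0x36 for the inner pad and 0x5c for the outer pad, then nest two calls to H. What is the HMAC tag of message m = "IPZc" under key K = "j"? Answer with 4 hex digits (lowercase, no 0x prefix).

02c4

Key "j" = 6a is 1 byte ≤ B = 6; zero-pad to 6 bytes: K' = 6a 00 00 00 00 00.
K' ⊕ ipad = 5c 36 36 36 36 36.  K' ⊕ opad = 36 5c 5c 5c 5c 5c.
Inner input = (K'⊕ipad) ∥ m = 5c 36 36 36 36 36 ∥ 49 50 5a 63.
Inner hash: sum = 92+54+54+54+54+54+73+80+90+99 = 704 → 02 c0.
Outer input = (K'⊕opad) ∥ inner = 36 5c 5c 5c 5c 5c ∥ 02 c0.
Outer hash (tag): sum = 54+92+92+92+92+92+2+192 = 708 → 02 c4.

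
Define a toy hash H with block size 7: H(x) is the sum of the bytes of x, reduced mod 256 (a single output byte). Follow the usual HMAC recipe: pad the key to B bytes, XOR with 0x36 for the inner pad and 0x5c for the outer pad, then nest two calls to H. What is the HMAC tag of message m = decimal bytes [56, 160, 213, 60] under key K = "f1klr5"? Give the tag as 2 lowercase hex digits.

Key "f1klr5" = 66 31 6b 6c 72 35 is 6 bytes ≤ B = 7; zero-pad to 7 bytes: K' = 66 31 6b 6c 72 35 00.
K' ⊕ ipad = 50 07 5d 5a 44 03 36.  K' ⊕ opad = 3a 6d 37 30 2e 69 5c.
Inner input = (K'⊕ipad) ∥ m = 50 07 5d 5a 44 03 36 ∥ 38 a0 d5 3c.
Inner hash: sum = 80+7+93+90+68+3+54+56+160+213+60 = 884; mod 256 = 116 → 74.
Outer input = (K'⊕opad) ∥ inner = 3a 6d 37 30 2e 69 5c ∥ 74.
Outer hash (tag): sum = 58+109+55+48+46+105+92+116 = 629; mod 256 = 117 → 75.

75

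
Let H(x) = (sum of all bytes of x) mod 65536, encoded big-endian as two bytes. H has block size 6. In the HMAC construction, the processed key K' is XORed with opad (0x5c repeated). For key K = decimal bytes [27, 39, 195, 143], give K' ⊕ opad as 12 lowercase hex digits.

477b9fd35c5c

Key decimal bytes [27, 39, 195, 143] = 1b 27 c3 8f is 4 bytes ≤ B = 6; zero-pad to 6 bytes: K' = 1b 27 c3 8f 00 00.
XOR each byte with 0x5c: 1b⊕5c=47, 27⊕5c=7b, c3⊕5c=9f, 8f⊕5c=d3, 00⊕5c=5c, 00⊕5c=5c.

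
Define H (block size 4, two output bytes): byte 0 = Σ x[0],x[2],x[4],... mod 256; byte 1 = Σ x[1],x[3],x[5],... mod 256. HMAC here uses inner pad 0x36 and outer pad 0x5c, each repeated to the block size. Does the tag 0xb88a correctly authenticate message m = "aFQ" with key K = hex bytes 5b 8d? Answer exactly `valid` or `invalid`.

invalid

Key hex bytes 5b 8d is 2 bytes ≤ B = 4; zero-pad to 4 bytes: K' = 5b 8d 00 00.
K' ⊕ ipad = 6d bb 36 36; K' ⊕ opad = 07 d1 5c 5c.
Inner hash: even-index sum = 341 mod 256 = 85; odd-index sum = 311 mod 256 = 55 → 55 37.
Outer hash (recomputed tag): even-index sum = 184 mod 256 = 184; odd-index sum = 356 mod 256 = 100 → b8 64.
Recomputed tag = b864; claimed = b88a → mismatch.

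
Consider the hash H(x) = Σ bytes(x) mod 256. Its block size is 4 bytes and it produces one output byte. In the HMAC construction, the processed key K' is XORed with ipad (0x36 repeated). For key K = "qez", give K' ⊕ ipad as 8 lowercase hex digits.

Key "qez" = 71 65 7a is 3 bytes ≤ B = 4; zero-pad to 4 bytes: K' = 71 65 7a 00.
XOR each byte with 0x36: 71⊕36=47, 65⊕36=53, 7a⊕36=4c, 00⊕36=36.

47534c36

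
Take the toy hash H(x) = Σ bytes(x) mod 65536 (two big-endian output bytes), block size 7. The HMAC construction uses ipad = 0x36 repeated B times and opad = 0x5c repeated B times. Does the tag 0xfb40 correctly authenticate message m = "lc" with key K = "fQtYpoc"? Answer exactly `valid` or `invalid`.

invalid

Key "fQtYpoc" = 66 51 74 59 70 6f 63 is exactly B = 7 bytes: K' = 66 51 74 59 70 6f 63.
K' ⊕ ipad = 50 67 42 6f 46 59 55; K' ⊕ opad = 3a 0d 28 05 2c 33 3f.
Inner hash: sum = 80+103+66+111+70+89+85+108+99 = 811 → 03 2b.
Outer hash (recomputed tag): sum = 58+13+40+5+44+51+63+3+43 = 320 → 01 40.
Recomputed tag = 0140; claimed = fb40 → mismatch.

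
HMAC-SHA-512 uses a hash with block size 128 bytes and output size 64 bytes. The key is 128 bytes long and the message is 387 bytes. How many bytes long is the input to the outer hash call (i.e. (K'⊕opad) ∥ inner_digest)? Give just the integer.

192

Key is 128 ≤ 128 bytes, zero-padded: |K'| = 128.
Outer input = (K'⊕opad) ∥ H(inner) → 128 + 64 = 192 bytes.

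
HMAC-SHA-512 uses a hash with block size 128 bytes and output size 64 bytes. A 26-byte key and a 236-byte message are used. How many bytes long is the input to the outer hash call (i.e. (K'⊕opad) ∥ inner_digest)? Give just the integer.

Key is 26 ≤ 128 bytes, zero-padded: |K'| = 128.
Outer input = (K'⊕opad) ∥ H(inner) → 128 + 64 = 192 bytes.

192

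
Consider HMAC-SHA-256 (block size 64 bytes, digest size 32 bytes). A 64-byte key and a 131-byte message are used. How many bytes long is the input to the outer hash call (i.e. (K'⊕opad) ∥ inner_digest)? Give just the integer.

96

Key is 64 ≤ 64 bytes, zero-padded: |K'| = 64.
Outer input = (K'⊕opad) ∥ H(inner) → 64 + 32 = 96 bytes.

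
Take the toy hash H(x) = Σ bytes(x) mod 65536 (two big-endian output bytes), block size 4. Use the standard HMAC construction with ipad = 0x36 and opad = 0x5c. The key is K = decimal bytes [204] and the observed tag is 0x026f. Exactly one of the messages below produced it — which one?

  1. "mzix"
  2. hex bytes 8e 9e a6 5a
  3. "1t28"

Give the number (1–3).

Key decimal bytes [204] = cc is 1 byte ≤ B = 4; zero-pad to 4 bytes: K' = cc 00 00 00.
K' ⊕ ipad = fa 36 36 36; K' ⊕ opad = 90 5c 5c 5c.
m1: inner = H(fa 36 36 36 6d 7a 69 78) = 03 64; tag = H(90 5c 5c 5c 03 64) = 020b
m2: inner = H(fa 36 36 36 8e 9e a6 5a) = 03 c8; tag = H(90 5c 5c 5c 03 c8) = 026f ← matches
m3: inner = H(fa 36 36 36 31 74 32 38) = 02 ab; tag = H(90 5c 5c 5c 02 ab) = 0251

2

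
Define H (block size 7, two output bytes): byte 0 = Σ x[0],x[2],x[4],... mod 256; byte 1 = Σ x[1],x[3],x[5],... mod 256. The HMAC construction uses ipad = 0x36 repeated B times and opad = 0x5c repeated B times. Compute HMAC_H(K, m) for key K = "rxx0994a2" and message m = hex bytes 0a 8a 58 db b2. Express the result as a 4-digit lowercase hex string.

Key "rxx0994a2" = 72 78 78 30 39 39 34 61 32 is 9 bytes > B = 7, so hash it first: H(key) = 89 42, then zero-pad to 7 bytes: K' = 89 42 00 00 00 00 00.
K' ⊕ ipad = bf 74 36 36 36 36 36.  K' ⊕ opad = d5 1e 5c 5c 5c 5c 5c.
Inner input = (K'⊕ipad) ∥ m = bf 74 36 36 36 36 36 ∥ 0a 8a 58 db b2.
Inner hash: even-index sum = 710 mod 256 = 198; odd-index sum = 500 mod 256 = 244 → c6 f4.
Outer input = (K'⊕opad) ∥ inner = d5 1e 5c 5c 5c 5c 5c ∥ c6 f4.
Outer hash (tag): even-index sum = 733 mod 256 = 221; odd-index sum = 412 mod 256 = 156 → dd 9c.

dd9c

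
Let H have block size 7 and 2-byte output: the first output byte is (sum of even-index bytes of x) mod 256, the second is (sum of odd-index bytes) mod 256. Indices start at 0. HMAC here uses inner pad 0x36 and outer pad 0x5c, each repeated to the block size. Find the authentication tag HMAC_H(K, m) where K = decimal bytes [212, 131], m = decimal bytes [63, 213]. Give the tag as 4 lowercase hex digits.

Key decimal bytes [212, 131] = d4 83 is 2 bytes ≤ B = 7; zero-pad to 7 bytes: K' = d4 83 00 00 00 00 00.
K' ⊕ ipad = e2 b5 36 36 36 36 36.  K' ⊕ opad = 88 df 5c 5c 5c 5c 5c.
Inner input = (K'⊕ipad) ∥ m = e2 b5 36 36 36 36 36 ∥ 3f d5.
Inner hash: even-index sum = 601 mod 256 = 89; odd-index sum = 352 mod 256 = 96 → 59 60.
Outer input = (K'⊕opad) ∥ inner = 88 df 5c 5c 5c 5c 5c ∥ 59 60.
Outer hash (tag): even-index sum = 508 mod 256 = 252; odd-index sum = 496 mod 256 = 240 → fc f0.

fcf0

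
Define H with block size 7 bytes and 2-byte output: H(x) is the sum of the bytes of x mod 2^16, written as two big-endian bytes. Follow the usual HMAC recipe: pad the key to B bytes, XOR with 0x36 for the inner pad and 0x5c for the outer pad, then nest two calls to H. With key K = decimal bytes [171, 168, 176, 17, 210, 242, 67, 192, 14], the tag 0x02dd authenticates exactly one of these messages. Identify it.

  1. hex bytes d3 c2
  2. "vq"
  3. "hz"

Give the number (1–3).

3

Key decimal bytes [171, 168, 176, 17, 210, 242, 67, 192, 14] = ab a8 b0 11 d2 f2 43 c0 0e is 9 bytes > B = 7, so hash it first: H(key) = 04 e9, then zero-pad to 7 bytes: K' = 04 e9 00 00 00 00 00.
K' ⊕ ipad = 32 df 36 36 36 36 36; K' ⊕ opad = 58 b5 5c 5c 5c 5c 5c.
m1: inner = H(32 df 36 36 36 36 36 d3 c2) = 03 b4; tag = H(58 b5 5c 5c 5c 5c 5c 03 b4) = 0390
m2: inner = H(32 df 36 36 36 36 36 76 71) = 03 06; tag = H(58 b5 5c 5c 5c 5c 5c 03 06) = 02e2
m3: inner = H(32 df 36 36 36 36 36 68 7a) = 03 01; tag = H(58 b5 5c 5c 5c 5c 5c 03 01) = 02dd ← matches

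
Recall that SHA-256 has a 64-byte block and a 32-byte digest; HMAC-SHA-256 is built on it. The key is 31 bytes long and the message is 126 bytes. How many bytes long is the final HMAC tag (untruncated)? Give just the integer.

32

The tag is one SHA-256 digest: 32 bytes.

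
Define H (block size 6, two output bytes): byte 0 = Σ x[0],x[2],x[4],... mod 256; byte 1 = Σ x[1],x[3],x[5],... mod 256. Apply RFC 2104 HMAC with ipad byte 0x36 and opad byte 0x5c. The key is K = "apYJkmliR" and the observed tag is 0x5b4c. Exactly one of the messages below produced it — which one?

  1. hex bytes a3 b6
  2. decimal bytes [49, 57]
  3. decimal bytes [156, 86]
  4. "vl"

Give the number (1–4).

Key "apYJkmliR" = 61 70 59 4a 6b 6d 6c 69 52 is 9 bytes > B = 6, so hash it first: H(key) = e3 90, then zero-pad to 6 bytes: K' = e3 90 00 00 00 00.
K' ⊕ ipad = d5 a6 36 36 36 36; K' ⊕ opad = bf cc 5c 5c 5c 5c.
m1: inner = H(d5 a6 36 36 36 36 a3 b6) = e4 c8; tag = H(bf cc 5c 5c 5c 5c e4 c8) = 5b4c ← matches
m2: inner = H(d5 a6 36 36 36 36 31 39) = 72 4b; tag = H(bf cc 5c 5c 5c 5c 72 4b) = e9cf
m3: inner = H(d5 a6 36 36 36 36 9c 56) = dd 68; tag = H(bf cc 5c 5c 5c 5c dd 68) = 54ec
m4: inner = H(d5 a6 36 36 36 36 76 6c) = b7 7e; tag = H(bf cc 5c 5c 5c 5c b7 7e) = 2e02

1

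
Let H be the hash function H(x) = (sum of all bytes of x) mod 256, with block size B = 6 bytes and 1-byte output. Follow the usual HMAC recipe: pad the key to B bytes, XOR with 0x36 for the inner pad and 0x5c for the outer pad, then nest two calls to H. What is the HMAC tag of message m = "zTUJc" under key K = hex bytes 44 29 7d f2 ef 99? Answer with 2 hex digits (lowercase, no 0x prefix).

Key hex bytes 44 29 7d f2 ef 99 is exactly B = 6 bytes: K' = 44 29 7d f2 ef 99.
K' ⊕ ipad = 72 1f 4b c4 d9 af.  K' ⊕ opad = 18 75 21 ae b3 c5.
Inner input = (K'⊕ipad) ∥ m = 72 1f 4b c4 d9 af ∥ 7a 54 55 4a 63.
Inner hash: sum = 114+31+75+196+217+175+122+84+85+74+99 = 1272; mod 256 = 248 → f8.
Outer input = (K'⊕opad) ∥ inner = 18 75 21 ae b3 c5 ∥ f8.
Outer hash (tag): sum = 24+117+33+174+179+197+248 = 972; mod 256 = 204 → cc.

cc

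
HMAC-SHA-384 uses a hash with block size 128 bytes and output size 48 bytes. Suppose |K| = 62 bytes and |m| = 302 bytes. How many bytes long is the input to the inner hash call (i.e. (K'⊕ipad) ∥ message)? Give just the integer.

430

Key is 62 ≤ 128 bytes, zero-padded: |K'| = 128.
Inner input = (K'⊕ipad) ∥ m → 128 + 302 = 430 bytes.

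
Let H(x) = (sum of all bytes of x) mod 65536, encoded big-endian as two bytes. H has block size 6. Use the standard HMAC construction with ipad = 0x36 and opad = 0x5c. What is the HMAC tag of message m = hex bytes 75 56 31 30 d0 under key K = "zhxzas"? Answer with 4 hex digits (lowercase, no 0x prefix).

Key "zhxzas" = 7a 68 78 7a 61 73 is exactly B = 6 bytes: K' = 7a 68 78 7a 61 73.
K' ⊕ ipad = 4c 5e 4e 4c 57 45.  K' ⊕ opad = 26 34 24 26 3d 2f.
Inner input = (K'⊕ipad) ∥ m = 4c 5e 4e 4c 57 45 ∥ 75 56 31 30 d0.
Inner hash: sum = 76+94+78+76+87+69+117+86+49+48+208 = 988 → 03 dc.
Outer input = (K'⊕opad) ∥ inner = 26 34 24 26 3d 2f ∥ 03 dc.
Outer hash (tag): sum = 38+52+36+38+61+47+3+220 = 495 → 01 ef.

01ef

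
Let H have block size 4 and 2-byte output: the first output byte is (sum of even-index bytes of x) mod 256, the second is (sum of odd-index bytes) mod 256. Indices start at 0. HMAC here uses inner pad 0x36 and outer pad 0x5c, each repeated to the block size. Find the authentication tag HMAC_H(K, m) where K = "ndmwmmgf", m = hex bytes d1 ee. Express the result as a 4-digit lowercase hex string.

Key "ndmwmmgf" = 6e 64 6d 77 6d 6d 67 66 is 8 bytes > B = 4, so hash it first: H(key) = af ae, then zero-pad to 4 bytes: K' = af ae 00 00.
K' ⊕ ipad = 99 98 36 36.  K' ⊕ opad = f3 f2 5c 5c.
Inner input = (K'⊕ipad) ∥ m = 99 98 36 36 ∥ d1 ee.
Inner hash: even-index sum = 416 mod 256 = 160; odd-index sum = 444 mod 256 = 188 → a0 bc.
Outer input = (K'⊕opad) ∥ inner = f3 f2 5c 5c ∥ a0 bc.
Outer hash (tag): even-index sum = 495 mod 256 = 239; odd-index sum = 522 mod 256 = 10 → ef 0a.

ef0a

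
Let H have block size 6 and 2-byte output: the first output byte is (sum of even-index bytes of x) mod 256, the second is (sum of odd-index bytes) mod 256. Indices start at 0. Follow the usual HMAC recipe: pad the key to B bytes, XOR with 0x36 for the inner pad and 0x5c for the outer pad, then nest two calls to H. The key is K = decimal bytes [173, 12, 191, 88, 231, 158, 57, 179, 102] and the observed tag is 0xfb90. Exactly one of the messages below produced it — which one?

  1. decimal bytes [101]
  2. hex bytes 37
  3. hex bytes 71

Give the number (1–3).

Key decimal bytes [173, 12, 191, 88, 231, 158, 57, 179, 102] = ad 0c bf 58 e7 9e 39 b3 66 is 9 bytes > B = 6, so hash it first: H(key) = f2 b5, then zero-pad to 6 bytes: K' = f2 b5 00 00 00 00.
K' ⊕ ipad = c4 83 36 36 36 36; K' ⊕ opad = ae e9 5c 5c 5c 5c.
m1: inner = H(c4 83 36 36 36 36 65) = 95 ef; tag = H(ae e9 5c 5c 5c 5c 95 ef) = fb90 ← matches
m2: inner = H(c4 83 36 36 36 36 37) = 67 ef; tag = H(ae e9 5c 5c 5c 5c 67 ef) = cd90
m3: inner = H(c4 83 36 36 36 36 71) = a1 ef; tag = H(ae e9 5c 5c 5c 5c a1 ef) = 0790

1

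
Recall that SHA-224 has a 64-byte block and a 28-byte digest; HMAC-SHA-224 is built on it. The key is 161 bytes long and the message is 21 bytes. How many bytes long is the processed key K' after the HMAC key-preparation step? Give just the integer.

64

Key is 161 > 64 bytes, so it is hashed to 28 bytes then zero-padded to 64: |K'| = 64.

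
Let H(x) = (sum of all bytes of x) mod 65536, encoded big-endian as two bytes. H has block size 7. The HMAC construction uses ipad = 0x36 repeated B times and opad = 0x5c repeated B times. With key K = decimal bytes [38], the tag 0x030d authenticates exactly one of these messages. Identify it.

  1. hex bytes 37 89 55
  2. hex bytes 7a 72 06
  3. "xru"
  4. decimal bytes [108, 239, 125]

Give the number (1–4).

1

Key decimal bytes [38] = 26 is 1 byte ≤ B = 7; zero-pad to 7 bytes: K' = 26 00 00 00 00 00 00.
K' ⊕ ipad = 10 36 36 36 36 36 36; K' ⊕ opad = 7a 5c 5c 5c 5c 5c 5c.
m1: inner = H(10 36 36 36 36 36 36 37 89 55) = 02 69; tag = H(7a 5c 5c 5c 5c 5c 5c 02 69) = 030d ← matches
m2: inner = H(10 36 36 36 36 36 36 7a 72 06) = 02 46; tag = H(7a 5c 5c 5c 5c 5c 5c 02 46) = 02ea
m3: inner = H(10 36 36 36 36 36 36 78 72 75) = 02 b3; tag = H(7a 5c 5c 5c 5c 5c 5c 02 b3) = 0357
m4: inner = H(10 36 36 36 36 36 36 6c ef 7d) = 03 2c; tag = H(7a 5c 5c 5c 5c 5c 5c 03 2c) = 02d1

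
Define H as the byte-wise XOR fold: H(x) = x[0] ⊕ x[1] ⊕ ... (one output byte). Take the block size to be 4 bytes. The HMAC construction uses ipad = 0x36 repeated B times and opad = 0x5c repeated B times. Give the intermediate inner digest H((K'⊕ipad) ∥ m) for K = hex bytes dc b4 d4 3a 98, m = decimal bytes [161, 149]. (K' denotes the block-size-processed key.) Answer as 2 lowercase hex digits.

2a

Key hex bytes dc b4 d4 3a 98 is 5 bytes > B = 4, so hash it first: H(key) = 1e, then zero-pad to 4 bytes: K' = 1e 00 00 00.
K' ⊕ ipad = 28 36 36 36.
Inner input = 28 36 36 36 ∥ a1 95.
Inner hash: XOR 28⊕36⊕36⊕36⊕a1⊕95 = 2a.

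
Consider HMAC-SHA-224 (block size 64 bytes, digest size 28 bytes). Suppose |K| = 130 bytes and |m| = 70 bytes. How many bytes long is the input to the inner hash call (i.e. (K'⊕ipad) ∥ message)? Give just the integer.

134

Key is 130 > 64 bytes, so it is hashed to 28 bytes then zero-padded to 64: |K'| = 64.
Inner input = (K'⊕ipad) ∥ m → 64 + 70 = 134 bytes.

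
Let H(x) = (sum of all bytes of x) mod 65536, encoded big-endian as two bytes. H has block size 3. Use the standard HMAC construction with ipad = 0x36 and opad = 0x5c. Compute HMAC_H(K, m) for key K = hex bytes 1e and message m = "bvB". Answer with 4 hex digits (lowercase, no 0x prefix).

Key hex bytes 1e is 1 byte ≤ B = 3; zero-pad to 3 bytes: K' = 1e 00 00.
K' ⊕ ipad = 28 36 36.  K' ⊕ opad = 42 5c 5c.
Inner input = (K'⊕ipad) ∥ m = 28 36 36 ∥ 62 76 42.
Inner hash: sum = 40+54+54+98+118+66 = 430 → 01 ae.
Outer input = (K'⊕opad) ∥ inner = 42 5c 5c ∥ 01 ae.
Outer hash (tag): sum = 66+92+92+1+174 = 425 → 01 a9.

01a9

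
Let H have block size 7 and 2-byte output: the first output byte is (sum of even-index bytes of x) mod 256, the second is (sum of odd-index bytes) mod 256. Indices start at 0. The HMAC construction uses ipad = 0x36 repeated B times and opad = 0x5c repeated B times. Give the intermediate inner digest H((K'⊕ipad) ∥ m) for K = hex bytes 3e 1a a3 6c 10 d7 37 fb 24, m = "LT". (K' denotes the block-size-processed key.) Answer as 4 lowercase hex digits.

7026

Key hex bytes 3e 1a a3 6c 10 d7 37 fb 24 is 9 bytes > B = 7, so hash it first: H(key) = 4c 58, then zero-pad to 7 bytes: K' = 4c 58 00 00 00 00 00.
K' ⊕ ipad = 7a 6e 36 36 36 36 36.
Inner input = 7a 6e 36 36 36 36 36 ∥ 4c 54.
Inner hash: even-index sum = 368 mod 256 = 112; odd-index sum = 294 mod 256 = 38 → 70 26.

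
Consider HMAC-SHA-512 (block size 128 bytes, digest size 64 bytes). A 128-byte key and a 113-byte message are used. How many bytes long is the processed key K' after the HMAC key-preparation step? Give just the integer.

128

Key is 128 ≤ 128 bytes, zero-padded: |K'| = 128.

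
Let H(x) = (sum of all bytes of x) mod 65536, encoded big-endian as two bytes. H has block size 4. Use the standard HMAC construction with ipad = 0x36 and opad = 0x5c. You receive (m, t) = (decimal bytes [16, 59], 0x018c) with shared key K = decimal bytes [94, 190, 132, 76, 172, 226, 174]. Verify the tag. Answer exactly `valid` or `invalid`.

Key decimal bytes [94, 190, 132, 76, 172, 226, 174] = 5e be 84 4c ac e2 ae is 7 bytes > B = 4, so hash it first: H(key) = 04 28, then zero-pad to 4 bytes: K' = 04 28 00 00.
K' ⊕ ipad = 32 1e 36 36; K' ⊕ opad = 58 74 5c 5c.
Inner hash: sum = 50+30+54+54+16+59 = 263 → 01 07.
Outer hash (recomputed tag): sum = 88+116+92+92+1+7 = 396 → 01 8c.
Recomputed tag = 018c; claimed = 018c → match.

valid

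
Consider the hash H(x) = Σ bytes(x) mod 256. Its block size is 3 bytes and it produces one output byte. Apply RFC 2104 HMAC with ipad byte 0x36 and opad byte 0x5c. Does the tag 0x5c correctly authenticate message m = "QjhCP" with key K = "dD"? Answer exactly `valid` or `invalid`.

Key "dD" = 64 44 is 2 bytes ≤ B = 3; zero-pad to 3 bytes: K' = 64 44 00.
K' ⊕ ipad = 52 72 36; K' ⊕ opad = 38 18 5c.
Inner hash: sum = 82+114+54+81+106+104+67+80 = 688; mod 256 = 176 → b0.
Outer hash (recomputed tag): sum = 56+24+92+176 = 348; mod 256 = 92 → 5c.
Recomputed tag = 5c; claimed = 5c → match.

valid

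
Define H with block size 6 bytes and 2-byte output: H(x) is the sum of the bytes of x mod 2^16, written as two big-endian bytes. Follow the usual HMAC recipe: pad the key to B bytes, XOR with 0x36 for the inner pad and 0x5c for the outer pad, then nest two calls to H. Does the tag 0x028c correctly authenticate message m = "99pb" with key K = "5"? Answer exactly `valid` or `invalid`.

Key "5" = 35 is 1 byte ≤ B = 6; zero-pad to 6 bytes: K' = 35 00 00 00 00 00.
K' ⊕ ipad = 03 36 36 36 36 36; K' ⊕ opad = 69 5c 5c 5c 5c 5c.
Inner hash: sum = 3+54+54+54+54+54+57+57+112+98 = 597 → 02 55.
Outer hash (recomputed tag): sum = 105+92+92+92+92+92+2+85 = 652 → 02 8c.
Recomputed tag = 028c; claimed = 028c → match.

valid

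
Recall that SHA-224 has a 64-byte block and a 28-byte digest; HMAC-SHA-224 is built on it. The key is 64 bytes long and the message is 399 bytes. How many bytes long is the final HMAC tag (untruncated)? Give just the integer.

The tag is one SHA-224 digest: 28 bytes.

28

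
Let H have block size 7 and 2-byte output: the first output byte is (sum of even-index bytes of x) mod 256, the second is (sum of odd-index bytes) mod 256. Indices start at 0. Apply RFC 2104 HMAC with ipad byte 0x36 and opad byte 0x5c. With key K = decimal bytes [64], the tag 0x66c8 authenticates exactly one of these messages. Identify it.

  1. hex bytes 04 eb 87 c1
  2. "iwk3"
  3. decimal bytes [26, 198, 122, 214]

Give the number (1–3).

3

Key decimal bytes [64] = 40 is 1 byte ≤ B = 7; zero-pad to 7 bytes: K' = 40 00 00 00 00 00 00.
K' ⊕ ipad = 76 36 36 36 36 36 36; K' ⊕ opad = 1c 5c 5c 5c 5c 5c 5c.
m1: inner = H(76 36 36 36 36 36 36 04 eb 87 c1) = c4 2d; tag = H(1c 5c 5c 5c 5c 5c 5c c4 2d) = 5dd8
m2: inner = H(76 36 36 36 36 36 36 69 77 6b 33) = c2 76; tag = H(1c 5c 5c 5c 5c 5c 5c c2 76) = a6d6
m3: inner = H(76 36 36 36 36 36 36 1a c6 7a d6) = b4 36; tag = H(1c 5c 5c 5c 5c 5c 5c b4 36) = 66c8 ← matches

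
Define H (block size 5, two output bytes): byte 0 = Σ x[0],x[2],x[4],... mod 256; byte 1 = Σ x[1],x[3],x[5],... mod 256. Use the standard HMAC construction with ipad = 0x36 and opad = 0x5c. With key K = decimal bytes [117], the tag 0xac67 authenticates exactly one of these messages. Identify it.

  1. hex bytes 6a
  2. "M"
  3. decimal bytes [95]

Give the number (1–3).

3

Key decimal bytes [117] = 75 is 1 byte ≤ B = 5; zero-pad to 5 bytes: K' = 75 00 00 00 00.
K' ⊕ ipad = 43 36 36 36 36; K' ⊕ opad = 29 5c 5c 5c 5c.
m1: inner = H(43 36 36 36 36 6a) = af d6; tag = H(29 5c 5c 5c 5c af d6) = b767
m2: inner = H(43 36 36 36 36 4d) = af b9; tag = H(29 5c 5c 5c 5c af b9) = 9a67
m3: inner = H(43 36 36 36 36 5f) = af cb; tag = H(29 5c 5c 5c 5c af cb) = ac67 ← matches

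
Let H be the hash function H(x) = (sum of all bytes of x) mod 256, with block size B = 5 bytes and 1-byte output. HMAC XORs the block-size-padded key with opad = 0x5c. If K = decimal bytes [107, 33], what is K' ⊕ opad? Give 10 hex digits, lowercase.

377d5c5c5c

Key decimal bytes [107, 33] = 6b 21 is 2 bytes ≤ B = 5; zero-pad to 5 bytes: K' = 6b 21 00 00 00.
XOR each byte with 0x5c: 6b⊕5c=37, 21⊕5c=7d, 00⊕5c=5c, 00⊕5c=5c, 00⊕5c=5c.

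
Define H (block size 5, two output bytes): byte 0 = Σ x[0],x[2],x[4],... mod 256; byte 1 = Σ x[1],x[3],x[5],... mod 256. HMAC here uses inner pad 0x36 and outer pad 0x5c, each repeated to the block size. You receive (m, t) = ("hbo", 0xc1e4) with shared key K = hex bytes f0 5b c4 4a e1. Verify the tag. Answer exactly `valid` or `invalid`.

Key hex bytes f0 5b c4 4a e1 is exactly B = 5 bytes: K' = f0 5b c4 4a e1.
K' ⊕ ipad = c6 6d f2 7c d7; K' ⊕ opad = ac 07 98 16 bd.
Inner hash: even-index sum = 753 mod 256 = 241; odd-index sum = 448 mod 256 = 192 → f1 c0.
Outer hash (recomputed tag): even-index sum = 705 mod 256 = 193; odd-index sum = 270 mod 256 = 14 → c1 0e.
Recomputed tag = c10e; claimed = c1e4 → mismatch.

invalid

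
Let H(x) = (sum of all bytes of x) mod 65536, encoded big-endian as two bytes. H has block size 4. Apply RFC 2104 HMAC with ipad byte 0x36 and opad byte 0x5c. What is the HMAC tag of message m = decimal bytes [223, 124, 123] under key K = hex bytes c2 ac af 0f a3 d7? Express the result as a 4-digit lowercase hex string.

Key hex bytes c2 ac af 0f a3 d7 is 6 bytes > B = 4, so hash it first: H(key) = 03 a6, then zero-pad to 4 bytes: K' = 03 a6 00 00.
K' ⊕ ipad = 35 90 36 36.  K' ⊕ opad = 5f fa 5c 5c.
Inner input = (K'⊕ipad) ∥ m = 35 90 36 36 ∥ df 7c 7b.
Inner hash: sum = 53+144+54+54+223+124+123 = 775 → 03 07.
Outer input = (K'⊕opad) ∥ inner = 5f fa 5c 5c ∥ 03 07.
Outer hash (tag): sum = 95+250+92+92+3+7 = 539 → 02 1b.

021b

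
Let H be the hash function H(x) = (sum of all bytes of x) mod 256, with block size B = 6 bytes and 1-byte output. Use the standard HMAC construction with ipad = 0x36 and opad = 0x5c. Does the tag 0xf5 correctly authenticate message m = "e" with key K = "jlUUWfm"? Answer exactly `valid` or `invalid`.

invalid

Key "jlUUWfm" = 6a 6c 55 55 57 66 6d is 7 bytes > B = 6, so hash it first: H(key) = aa, then zero-pad to 6 bytes: K' = aa 00 00 00 00 00.
K' ⊕ ipad = 9c 36 36 36 36 36; K' ⊕ opad = f6 5c 5c 5c 5c 5c.
Inner hash: sum = 156+54+54+54+54+54+101 = 527; mod 256 = 15 → 0f.
Outer hash (recomputed tag): sum = 246+92+92+92+92+92+15 = 721; mod 256 = 209 → d1.
Recomputed tag = d1; claimed = f5 → mismatch.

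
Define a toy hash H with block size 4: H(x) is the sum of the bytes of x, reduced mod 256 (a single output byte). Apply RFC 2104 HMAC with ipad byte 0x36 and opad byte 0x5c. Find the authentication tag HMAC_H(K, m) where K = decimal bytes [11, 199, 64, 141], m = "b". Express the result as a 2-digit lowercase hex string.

a0

Key decimal bytes [11, 199, 64, 141] = 0b c7 40 8d is exactly B = 4 bytes: K' = 0b c7 40 8d.
K' ⊕ ipad = 3d f1 76 bb.  K' ⊕ opad = 57 9b 1c d1.
Inner input = (K'⊕ipad) ∥ m = 3d f1 76 bb ∥ 62.
Inner hash: sum = 61+241+118+187+98 = 705; mod 256 = 193 → c1.
Outer input = (K'⊕opad) ∥ inner = 57 9b 1c d1 ∥ c1.
Outer hash (tag): sum = 87+155+28+209+193 = 672; mod 256 = 160 → a0.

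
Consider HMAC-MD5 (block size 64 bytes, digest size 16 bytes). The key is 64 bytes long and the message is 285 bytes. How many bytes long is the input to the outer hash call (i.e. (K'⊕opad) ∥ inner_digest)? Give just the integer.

80

Key is 64 ≤ 64 bytes, zero-padded: |K'| = 64.
Outer input = (K'⊕opad) ∥ H(inner) → 64 + 16 = 80 bytes.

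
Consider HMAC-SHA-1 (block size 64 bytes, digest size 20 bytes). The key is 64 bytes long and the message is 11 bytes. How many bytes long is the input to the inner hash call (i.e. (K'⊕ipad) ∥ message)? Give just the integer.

Key is 64 ≤ 64 bytes, zero-padded: |K'| = 64.
Inner input = (K'⊕ipad) ∥ m → 64 + 11 = 75 bytes.

75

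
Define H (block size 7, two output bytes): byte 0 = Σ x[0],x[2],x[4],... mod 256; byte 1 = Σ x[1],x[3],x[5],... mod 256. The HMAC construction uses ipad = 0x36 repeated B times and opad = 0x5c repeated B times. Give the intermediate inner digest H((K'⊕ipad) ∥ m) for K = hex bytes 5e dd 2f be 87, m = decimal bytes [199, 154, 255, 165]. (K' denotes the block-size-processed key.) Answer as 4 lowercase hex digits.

Key hex bytes 5e dd 2f be 87 is 5 bytes ≤ B = 7; zero-pad to 7 bytes: K' = 5e dd 2f be 87 00 00.
K' ⊕ ipad = 68 eb 19 88 b1 36 36.
Inner input = 68 eb 19 88 b1 36 36 ∥ c7 9a ff a5.
Inner hash: even-index sum = 679 mod 256 = 167; odd-index sum = 879 mod 256 = 111 → a7 6f.

a76f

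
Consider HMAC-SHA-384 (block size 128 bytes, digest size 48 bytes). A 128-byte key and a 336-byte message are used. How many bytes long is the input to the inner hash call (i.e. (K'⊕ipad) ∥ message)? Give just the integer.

Key is 128 ≤ 128 bytes, zero-padded: |K'| = 128.
Inner input = (K'⊕ipad) ∥ m → 128 + 336 = 464 bytes.

464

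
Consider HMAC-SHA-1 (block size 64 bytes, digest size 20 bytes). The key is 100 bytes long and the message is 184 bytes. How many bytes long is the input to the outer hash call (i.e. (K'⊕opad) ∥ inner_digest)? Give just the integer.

84

Key is 100 > 64 bytes, so it is hashed to 20 bytes then zero-padded to 64: |K'| = 64.
Outer input = (K'⊕opad) ∥ H(inner) → 64 + 20 = 84 bytes.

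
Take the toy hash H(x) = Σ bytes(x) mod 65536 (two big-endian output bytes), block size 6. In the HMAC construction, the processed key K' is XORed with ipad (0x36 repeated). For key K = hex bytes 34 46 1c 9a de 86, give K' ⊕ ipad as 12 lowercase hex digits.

Key hex bytes 34 46 1c 9a de 86 is exactly B = 6 bytes: K' = 34 46 1c 9a de 86.
XOR each byte with 0x36: 34⊕36=02, 46⊕36=70, 1c⊕36=2a, 9a⊕36=ac, de⊕36=e8, 86⊕36=b0.

02702aace8b0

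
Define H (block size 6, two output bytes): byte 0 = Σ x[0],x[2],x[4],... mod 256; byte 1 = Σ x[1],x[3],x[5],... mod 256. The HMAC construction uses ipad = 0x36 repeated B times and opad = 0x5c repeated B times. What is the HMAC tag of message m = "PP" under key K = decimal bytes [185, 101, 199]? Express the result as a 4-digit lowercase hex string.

e200

Key decimal bytes [185, 101, 199] = b9 65 c7 is 3 bytes ≤ B = 6; zero-pad to 6 bytes: K' = b9 65 c7 00 00 00.
K' ⊕ ipad = 8f 53 f1 36 36 36.  K' ⊕ opad = e5 39 9b 5c 5c 5c.
Inner input = (K'⊕ipad) ∥ m = 8f 53 f1 36 36 36 ∥ 50 50.
Inner hash: even-index sum = 518 mod 256 = 6; odd-index sum = 271 mod 256 = 15 → 06 0f.
Outer input = (K'⊕opad) ∥ inner = e5 39 9b 5c 5c 5c ∥ 06 0f.
Outer hash (tag): even-index sum = 482 mod 256 = 226; odd-index sum = 256 mod 256 = 0 → e2 00.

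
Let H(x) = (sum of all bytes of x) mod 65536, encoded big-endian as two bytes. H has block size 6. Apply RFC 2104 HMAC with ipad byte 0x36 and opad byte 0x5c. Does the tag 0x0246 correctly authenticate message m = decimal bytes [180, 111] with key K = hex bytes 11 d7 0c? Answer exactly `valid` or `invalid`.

valid

Key hex bytes 11 d7 0c is 3 bytes ≤ B = 6; zero-pad to 6 bytes: K' = 11 d7 0c 00 00 00.
K' ⊕ ipad = 27 e1 3a 36 36 36; K' ⊕ opad = 4d 8b 50 5c 5c 5c.
Inner hash: sum = 39+225+58+54+54+54+180+111 = 775 → 03 07.
Outer hash (recomputed tag): sum = 77+139+80+92+92+92+3+7 = 582 → 02 46.
Recomputed tag = 0246; claimed = 0246 → match.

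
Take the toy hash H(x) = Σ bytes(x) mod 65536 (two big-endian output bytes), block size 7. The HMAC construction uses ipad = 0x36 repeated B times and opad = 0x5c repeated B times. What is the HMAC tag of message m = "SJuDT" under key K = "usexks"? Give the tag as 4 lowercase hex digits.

Key "usexks" = 75 73 65 78 6b 73 is 6 bytes ≤ B = 7; zero-pad to 7 bytes: K' = 75 73 65 78 6b 73 00.
K' ⊕ ipad = 43 45 53 4e 5d 45 36.  K' ⊕ opad = 29 2f 39 24 37 2f 5c.
Inner input = (K'⊕ipad) ∥ m = 43 45 53 4e 5d 45 36 ∥ 53 4a 75 44 54.
Inner hash: sum = 67+69+83+78+93+69+54+83+74+117+68+84 = 939 → 03 ab.
Outer input = (K'⊕opad) ∥ inner = 29 2f 39 24 37 2f 5c ∥ 03 ab.
Outer hash (tag): sum = 41+47+57+36+55+47+92+3+171 = 549 → 02 25.

0225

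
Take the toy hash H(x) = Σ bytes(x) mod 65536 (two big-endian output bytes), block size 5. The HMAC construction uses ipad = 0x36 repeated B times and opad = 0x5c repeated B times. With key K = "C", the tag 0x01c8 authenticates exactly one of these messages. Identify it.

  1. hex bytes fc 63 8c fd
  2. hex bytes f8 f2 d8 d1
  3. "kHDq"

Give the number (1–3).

Key "C" = 43 is 1 byte ≤ B = 5; zero-pad to 5 bytes: K' = 43 00 00 00 00.
K' ⊕ ipad = 75 36 36 36 36; K' ⊕ opad = 1f 5c 5c 5c 5c.
m1: inner = H(75 36 36 36 36 fc 63 8c fd) = 04 35; tag = H(1f 5c 5c 5c 5c 04 35) = 01c8 ← matches
m2: inner = H(75 36 36 36 36 f8 f2 d8 d1) = 04 e0; tag = H(1f 5c 5c 5c 5c 04 e0) = 0273
m3: inner = H(75 36 36 36 36 6b 48 44 71) = 02 b5; tag = H(1f 5c 5c 5c 5c 02 b5) = 0246

1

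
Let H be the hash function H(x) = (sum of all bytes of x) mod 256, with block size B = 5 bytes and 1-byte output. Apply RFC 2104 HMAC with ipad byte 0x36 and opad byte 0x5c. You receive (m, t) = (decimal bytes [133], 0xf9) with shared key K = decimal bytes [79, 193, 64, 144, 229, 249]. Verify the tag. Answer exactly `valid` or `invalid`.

Key decimal bytes [79, 193, 64, 144, 229, 249] = 4f c1 40 90 e5 f9 is 6 bytes > B = 5, so hash it first: H(key) = be, then zero-pad to 5 bytes: K' = be 00 00 00 00.
K' ⊕ ipad = 88 36 36 36 36; K' ⊕ opad = e2 5c 5c 5c 5c.
Inner hash: sum = 136+54+54+54+54+133 = 485; mod 256 = 229 → e5.
Outer hash (recomputed tag): sum = 226+92+92+92+92+229 = 823; mod 256 = 55 → 37.
Recomputed tag = 37; claimed = f9 → mismatch.

invalid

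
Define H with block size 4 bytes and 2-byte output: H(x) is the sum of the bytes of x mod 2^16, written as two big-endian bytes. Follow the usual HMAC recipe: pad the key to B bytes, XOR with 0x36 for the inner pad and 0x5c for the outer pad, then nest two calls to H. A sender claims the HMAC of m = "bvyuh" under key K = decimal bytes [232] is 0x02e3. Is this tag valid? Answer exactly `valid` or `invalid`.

invalid

Key decimal bytes [232] = e8 is 1 byte ≤ B = 4; zero-pad to 4 bytes: K' = e8 00 00 00.
K' ⊕ ipad = de 36 36 36; K' ⊕ opad = b4 5c 5c 5c.
Inner hash: sum = 222+54+54+54+98+118+121+117+104 = 942 → 03 ae.
Outer hash (recomputed tag): sum = 180+92+92+92+3+174 = 633 → 02 79.
Recomputed tag = 0279; claimed = 02e3 → mismatch.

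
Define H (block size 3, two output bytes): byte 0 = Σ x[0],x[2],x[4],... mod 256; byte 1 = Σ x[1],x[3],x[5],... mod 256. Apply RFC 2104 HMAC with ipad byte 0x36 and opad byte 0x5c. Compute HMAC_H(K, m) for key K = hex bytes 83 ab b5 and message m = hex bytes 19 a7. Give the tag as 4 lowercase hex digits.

7ed6

Key hex bytes 83 ab b5 is exactly B = 3 bytes: K' = 83 ab b5.
K' ⊕ ipad = b5 9d 83.  K' ⊕ opad = df f7 e9.
Inner input = (K'⊕ipad) ∥ m = b5 9d 83 ∥ 19 a7.
Inner hash: even-index sum = 479 mod 256 = 223; odd-index sum = 182 mod 256 = 182 → df b6.
Outer input = (K'⊕opad) ∥ inner = df f7 e9 ∥ df b6.
Outer hash (tag): even-index sum = 638 mod 256 = 126; odd-index sum = 470 mod 256 = 214 → 7e d6.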